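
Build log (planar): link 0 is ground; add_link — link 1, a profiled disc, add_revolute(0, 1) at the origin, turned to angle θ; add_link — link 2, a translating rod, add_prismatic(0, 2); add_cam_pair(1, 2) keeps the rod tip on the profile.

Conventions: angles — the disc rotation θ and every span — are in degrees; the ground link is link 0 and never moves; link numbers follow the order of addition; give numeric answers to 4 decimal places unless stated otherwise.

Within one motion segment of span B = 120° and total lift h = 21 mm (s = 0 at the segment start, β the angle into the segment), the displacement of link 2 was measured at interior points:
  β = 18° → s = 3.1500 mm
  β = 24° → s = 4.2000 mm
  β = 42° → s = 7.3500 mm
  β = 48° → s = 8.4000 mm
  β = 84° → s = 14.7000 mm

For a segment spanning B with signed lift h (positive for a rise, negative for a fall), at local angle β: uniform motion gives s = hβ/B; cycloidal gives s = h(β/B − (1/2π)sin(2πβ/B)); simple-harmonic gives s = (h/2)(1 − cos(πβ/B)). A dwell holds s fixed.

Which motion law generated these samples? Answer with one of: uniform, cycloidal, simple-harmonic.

candidates at β/B = r: uniform s = h·r (linear in β); cycloidal s = h·(r − sin(2πr)/(2π)); simple-harmonic s = (h/2)(1 − cos(πr))
β=18°: printed 3.1500 | uniform 3.1500, cycloidal 0.4461, simple-harmonic 1.1444
β=24°: printed 4.2000 | uniform 4.2000, cycloidal 1.0213, simple-harmonic 2.0053
β=42°: printed 7.3500 | uniform 7.3500, cycloidal 4.6461, simple-harmonic 5.7331
β=48°: printed 8.4000 | uniform 8.4000, cycloidal 6.4355, simple-harmonic 7.2553
β=84°: printed 14.7000 | uniform 14.7000, cycloidal 17.8787, simple-harmonic 16.6717
only one law matches every sample → uniform

uniform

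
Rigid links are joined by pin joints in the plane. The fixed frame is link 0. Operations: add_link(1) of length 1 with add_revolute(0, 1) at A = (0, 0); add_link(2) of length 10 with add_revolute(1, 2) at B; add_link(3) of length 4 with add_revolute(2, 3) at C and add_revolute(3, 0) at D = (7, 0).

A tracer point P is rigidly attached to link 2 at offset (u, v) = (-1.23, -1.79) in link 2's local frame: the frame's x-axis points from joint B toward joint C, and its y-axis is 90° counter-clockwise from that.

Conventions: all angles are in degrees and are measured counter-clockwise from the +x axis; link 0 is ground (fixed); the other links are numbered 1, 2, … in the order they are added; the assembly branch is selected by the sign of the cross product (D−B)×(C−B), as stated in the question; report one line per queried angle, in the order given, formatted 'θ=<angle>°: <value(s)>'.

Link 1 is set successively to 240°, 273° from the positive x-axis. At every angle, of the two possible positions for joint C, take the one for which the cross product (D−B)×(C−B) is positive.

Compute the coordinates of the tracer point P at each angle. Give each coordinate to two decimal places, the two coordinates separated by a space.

A=(0,0), D=(7.00,0)
θ=240°: B = A + 1.00·(cos240°, sin240°) = (-0.5000, -0.8660)
θ=240°: |BD| = 7.5498
θ=240°: circle(B,10.00) ∩ circle(D,4.00): a=9.3380, h=3.5781
θ=240°:   candidates: C₊=(8.3659,3.7596) cross=27.014; C₋=(9.1867,-3.3493) cross=-27.014
θ=240°:   branch + wants cross > 0 → take C=(8.3659,3.7596) (cross=27.014)
θ=240°: ex = (C−B)/|BC| = (0.8866,0.4626); ey = (-0.4626,0.8866)
θ=240°: P = B + -1.23·ex + -1.79·ey = (-0.7625,-3.0220)
θ=273°: B = A + 1.00·(cos273°, sin273°) = (0.0523, -0.9986)
θ=273°: |BD| = 7.0191
θ=273°: circle(B,10.00) ∩ circle(D,4.00): a=9.4932, h=3.1430
θ=273°:   candidates: C₊=(9.0018,3.4630) cross=22.061; C₋=(9.8962,-2.7590) cross=-22.061
θ=273°:   branch + wants cross > 0 → take C=(9.0018,3.4630) (cross=22.061)
θ=273°: ex = (C−B)/|BC| = (0.8949,0.4462); ey = (-0.4462,0.8949)
θ=273°: P = B + -1.23·ex + -1.79·ey = (-0.2498,-3.1494)

θ=240°: -0.76 -3.02
θ=273°: -0.25 -3.15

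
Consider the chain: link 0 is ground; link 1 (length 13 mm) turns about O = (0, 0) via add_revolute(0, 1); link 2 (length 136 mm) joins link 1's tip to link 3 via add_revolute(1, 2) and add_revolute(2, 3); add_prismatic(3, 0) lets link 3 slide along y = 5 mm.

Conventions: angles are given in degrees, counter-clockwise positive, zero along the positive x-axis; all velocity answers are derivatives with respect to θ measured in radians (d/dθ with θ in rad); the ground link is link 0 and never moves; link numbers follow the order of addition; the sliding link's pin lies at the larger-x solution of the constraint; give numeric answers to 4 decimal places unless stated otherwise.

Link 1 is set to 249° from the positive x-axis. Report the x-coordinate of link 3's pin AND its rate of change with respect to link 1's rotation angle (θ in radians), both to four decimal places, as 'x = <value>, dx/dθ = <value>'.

geometry: r = 13 mm, L = 136 mm, e = 5 mm
crank pin P = (r cos θ, r sin θ) = (-4.658783, -12.136546)
h = r sin θ − e = -12.136546 − 5 = -17.136546
x = r cos θ + √(L² − h²) = -4.658783 + 134.916044 = 130.257260
dx/dθ = −r sin θ − h·r cos θ/√(L² − h²) (θ in radians; h = -17.136546) = 11.544804

x = 130.2573, dx/dθ = 11.5448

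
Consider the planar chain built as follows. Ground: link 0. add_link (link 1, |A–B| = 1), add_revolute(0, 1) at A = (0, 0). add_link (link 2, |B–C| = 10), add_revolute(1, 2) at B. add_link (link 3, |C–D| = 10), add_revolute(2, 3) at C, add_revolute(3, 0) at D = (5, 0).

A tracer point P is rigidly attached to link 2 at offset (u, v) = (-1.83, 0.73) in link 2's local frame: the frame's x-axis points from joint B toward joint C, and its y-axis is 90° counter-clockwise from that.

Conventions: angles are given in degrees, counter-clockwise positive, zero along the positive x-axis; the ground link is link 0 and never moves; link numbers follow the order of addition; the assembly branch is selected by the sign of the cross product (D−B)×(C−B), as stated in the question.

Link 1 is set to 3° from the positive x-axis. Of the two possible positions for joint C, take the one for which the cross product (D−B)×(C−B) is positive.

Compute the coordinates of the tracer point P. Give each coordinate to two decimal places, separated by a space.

A=(0,0), D=(5.00,0)
B = A + 1.00·(cos3°, sin3°) = (0.9986, 0.0523)
|BD| = 4.0017
circle(B,10.00) ∩ circle(D,10.00): a=2.0009, h=9.7978
  candidates: C₊=(3.1275,9.8231) cross=39.208; C₋=(2.8712,-9.7708) cross=-39.208
  branch + wants cross > 0 → take C=(3.1275,9.8231) (cross=39.208)
ex = (C−B)/|BC| = (0.2129,0.9771); ey = (-0.9771,0.2129)
P = B + -1.83·ex + 0.73·ey = (-0.1042,-1.5803)

-0.10 -1.58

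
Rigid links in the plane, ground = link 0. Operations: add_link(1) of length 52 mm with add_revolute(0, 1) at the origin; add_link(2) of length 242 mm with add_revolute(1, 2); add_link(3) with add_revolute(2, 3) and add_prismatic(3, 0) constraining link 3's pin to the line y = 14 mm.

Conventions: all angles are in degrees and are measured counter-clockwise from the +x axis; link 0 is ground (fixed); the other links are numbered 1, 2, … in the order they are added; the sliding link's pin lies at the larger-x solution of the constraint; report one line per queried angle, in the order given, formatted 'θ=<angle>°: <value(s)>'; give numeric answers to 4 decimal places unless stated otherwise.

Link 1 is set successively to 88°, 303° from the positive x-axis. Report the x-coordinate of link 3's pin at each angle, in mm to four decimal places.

geometry: r = 52 mm, L = 242 mm, e = 14 mm
θ=88°: crank pin P = (r cos θ, r sin θ) = (1.814774, 51.968323)
θ=88°: h = r sin θ − e = 51.968323 − 14 = 37.968323
θ=88°: x = r cos θ + √(L² − h²) = 1.814774 + 239.002942 = 240.817716
θ=303°: crank pin P = (r cos θ, r sin θ) = (28.321230, -43.610870)
θ=303°: h = r sin θ − e = -43.610870 − 14 = -57.610870
θ=303°: x = r cos θ + √(L² − h²) = 28.321230 + 235.042523 = 263.363753

θ=88°: 240.8177
θ=303°: 263.3638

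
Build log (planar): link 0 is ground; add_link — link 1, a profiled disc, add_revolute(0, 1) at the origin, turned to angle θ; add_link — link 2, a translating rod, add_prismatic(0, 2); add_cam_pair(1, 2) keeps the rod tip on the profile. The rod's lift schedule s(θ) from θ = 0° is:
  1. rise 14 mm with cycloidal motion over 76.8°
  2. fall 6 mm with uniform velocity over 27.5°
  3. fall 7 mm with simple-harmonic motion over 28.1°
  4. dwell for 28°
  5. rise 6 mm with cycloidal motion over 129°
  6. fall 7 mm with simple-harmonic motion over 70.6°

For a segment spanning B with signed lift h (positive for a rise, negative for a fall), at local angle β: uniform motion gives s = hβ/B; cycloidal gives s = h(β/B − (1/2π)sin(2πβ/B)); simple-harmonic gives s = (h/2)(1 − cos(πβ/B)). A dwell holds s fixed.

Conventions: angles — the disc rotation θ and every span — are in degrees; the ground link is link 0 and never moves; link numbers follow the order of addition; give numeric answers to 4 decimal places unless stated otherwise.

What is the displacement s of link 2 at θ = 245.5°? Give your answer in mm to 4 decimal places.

seg 1 [0°–76.8°] cycloidal, h=14: full span → s += 14 → s = 14.0000
seg 2 [76.8°–104.3°] uniform, h=-6: full span → s += -6 → s = 8.0000
seg 3 [104.3°–132.4°] simple-harmonic, h=-7: full span → s += -7 → s = 1.0000
seg 4 [132.4°–160.4°] dwell: s stays 1.0000
seg 5 [160.4°–289.4°] cycloidal, h=6: θ=245.5° here. β=85.1, B=129. 6·(0.6597 − sin(2π·0.6597)/(2π)) = 4.7634 → s = 5.7634

5.7634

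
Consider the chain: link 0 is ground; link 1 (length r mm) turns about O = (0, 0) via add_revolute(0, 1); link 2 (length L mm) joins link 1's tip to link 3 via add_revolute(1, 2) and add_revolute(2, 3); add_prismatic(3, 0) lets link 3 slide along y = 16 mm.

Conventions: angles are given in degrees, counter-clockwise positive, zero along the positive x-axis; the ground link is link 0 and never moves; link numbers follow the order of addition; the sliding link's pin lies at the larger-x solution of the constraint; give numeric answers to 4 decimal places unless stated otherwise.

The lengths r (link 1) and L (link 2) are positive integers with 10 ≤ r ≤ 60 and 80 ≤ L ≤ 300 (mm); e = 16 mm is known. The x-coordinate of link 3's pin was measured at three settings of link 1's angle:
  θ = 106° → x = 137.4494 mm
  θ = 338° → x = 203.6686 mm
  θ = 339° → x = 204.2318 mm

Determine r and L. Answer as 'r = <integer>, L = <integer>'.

constraint per measurement: (x − r cos θ)² + (r sin θ − e)² = L²
subtracting the θ₁ and θ₂ equations cancels the r² and L² terms:
r = (x₁² − x₂²) / (2[(x₁cos θ₁ + e sin θ₁) − (x₂cos θ₂ + e sin θ₂)]) = 55.0000 → r = 55
L² = (x₁ − r cos θ₁)² + (r sin θ₁ − e)² = 24648.9978 → L = 157.0000 → L = 157
check at θ₃=339°: x = 204.2318 (printed 204.2318) ✓

r = 55, L = 157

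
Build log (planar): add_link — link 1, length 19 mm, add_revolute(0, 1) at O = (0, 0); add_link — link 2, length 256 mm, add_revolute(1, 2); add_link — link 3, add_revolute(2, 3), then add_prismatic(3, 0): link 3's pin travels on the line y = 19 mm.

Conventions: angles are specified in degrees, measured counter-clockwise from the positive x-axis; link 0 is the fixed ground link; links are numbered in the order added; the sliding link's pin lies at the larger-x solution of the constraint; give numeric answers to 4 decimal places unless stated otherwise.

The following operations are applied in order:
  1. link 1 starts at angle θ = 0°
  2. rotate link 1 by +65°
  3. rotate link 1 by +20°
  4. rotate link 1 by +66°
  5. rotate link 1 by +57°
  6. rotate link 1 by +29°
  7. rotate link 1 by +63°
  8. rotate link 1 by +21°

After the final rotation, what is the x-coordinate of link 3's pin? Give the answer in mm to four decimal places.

geometry: r = 19 mm, L = 256 mm, e = 19 mm; θ starts at 0°
rotate link 1 by +65°: θ ← 0° +65° = 65°
rotate link 1 by +20°: θ ← 65° +20° = 85°
rotate link 1 by +66°: θ ← 85° +66° = 151°
rotate link 1 by +57°: θ ← 151° +57° = 208°
rotate link 1 by +29°: θ ← 208° +29° = 237°
rotate link 1 by +63°: θ ← 237° +63° = 300°
rotate link 1 by +21°: θ ← 300° +21° = 321°
crank pin P = (r cos θ, r sin θ) = (14.765773, -11.957087)
h = r sin θ − e = -11.957087 − 19 = -30.957087
x = r cos θ + √(L² − h²) = 14.765773 + 254.121346 = 268.887120

268.8871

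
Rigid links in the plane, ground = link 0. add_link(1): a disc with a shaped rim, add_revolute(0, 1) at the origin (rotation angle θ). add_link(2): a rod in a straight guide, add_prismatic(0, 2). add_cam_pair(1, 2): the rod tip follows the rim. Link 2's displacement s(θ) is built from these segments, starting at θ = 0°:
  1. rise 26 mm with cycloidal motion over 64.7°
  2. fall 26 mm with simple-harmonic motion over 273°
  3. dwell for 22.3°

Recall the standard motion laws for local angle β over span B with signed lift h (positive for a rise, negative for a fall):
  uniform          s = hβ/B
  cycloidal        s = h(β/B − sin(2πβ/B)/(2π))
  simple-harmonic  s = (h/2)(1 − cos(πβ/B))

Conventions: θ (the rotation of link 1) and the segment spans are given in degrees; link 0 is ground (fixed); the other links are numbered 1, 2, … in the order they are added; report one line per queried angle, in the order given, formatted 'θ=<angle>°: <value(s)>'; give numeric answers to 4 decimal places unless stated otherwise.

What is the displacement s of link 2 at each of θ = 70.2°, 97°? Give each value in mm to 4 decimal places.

segment 1 (0° to 64.7°, cycloidal, h = 26) is passed completely: s = 0.0000 + (26) = 26.0000
θ = 70.2° falls in segment 2 (64.7° to 337.7°, simple-harmonic, h = -26): β = 70.2 − 64.7 = 5.5°, B = 273°; Δs = -26/2·(1 − cos(π·0.0201)) = -0.0260; s = 26.0000 − 0.0260 = 25.9740
θ = 97° falls in segment 2 (64.7° to 337.7°, simple-harmonic, h = -26): β = 97 − 64.7 = 32.3°, B = 273°; Δs = -26/2·(1 − cos(π·0.1183)) = -0.8877; s = 26.0000 − 0.8877 = 25.1123

θ=70.2°: 25.9740
θ=97°: 25.1123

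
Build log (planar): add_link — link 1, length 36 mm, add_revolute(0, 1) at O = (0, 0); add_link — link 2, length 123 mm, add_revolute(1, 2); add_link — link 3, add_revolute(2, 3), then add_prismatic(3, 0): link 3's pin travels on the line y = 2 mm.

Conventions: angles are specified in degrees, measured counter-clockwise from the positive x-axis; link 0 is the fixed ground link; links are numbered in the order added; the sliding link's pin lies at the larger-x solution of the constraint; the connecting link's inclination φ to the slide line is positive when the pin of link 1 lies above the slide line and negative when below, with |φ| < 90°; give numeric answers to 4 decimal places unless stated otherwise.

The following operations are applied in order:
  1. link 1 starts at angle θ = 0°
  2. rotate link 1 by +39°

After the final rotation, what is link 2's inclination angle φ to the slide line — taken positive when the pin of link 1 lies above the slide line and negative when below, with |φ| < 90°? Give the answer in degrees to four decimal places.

geometry: r = 36 mm, L = 123 mm, e = 2 mm; θ starts at 0°
rotate link 1 by +39°: θ ← 0° +39° = 39°
h = r sin θ − e = 22.655534 − 2 = 20.655534
sin φ = h / L = 20.655534 / 123 = 0.16793117
φ = arcsin(0.16793117) = 9.667555°

9.6676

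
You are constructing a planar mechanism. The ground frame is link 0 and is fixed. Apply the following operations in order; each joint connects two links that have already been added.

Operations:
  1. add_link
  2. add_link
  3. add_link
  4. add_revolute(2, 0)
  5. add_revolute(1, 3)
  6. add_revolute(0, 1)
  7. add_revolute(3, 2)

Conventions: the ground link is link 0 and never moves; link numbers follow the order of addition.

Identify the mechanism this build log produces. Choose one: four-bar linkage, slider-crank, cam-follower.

links: 4 (incl. ground); joints: 4 revolute, 0 prismatic, 0 higher (cam) pair, forming one closed loop
4 links in a single 4R loop → four-bar linkage

four-bar linkage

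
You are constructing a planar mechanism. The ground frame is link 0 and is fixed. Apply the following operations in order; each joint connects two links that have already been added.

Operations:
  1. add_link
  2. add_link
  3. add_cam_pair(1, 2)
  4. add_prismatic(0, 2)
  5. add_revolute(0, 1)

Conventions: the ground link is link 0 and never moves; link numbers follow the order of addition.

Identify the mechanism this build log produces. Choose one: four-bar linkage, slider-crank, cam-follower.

links: 3 (incl. ground); joints: 1 revolute, 1 prismatic, 1 higher (cam) pair, forming one closed loop
3 links, revolute + prismatic + higher pair in one loop → cam-follower

cam-follower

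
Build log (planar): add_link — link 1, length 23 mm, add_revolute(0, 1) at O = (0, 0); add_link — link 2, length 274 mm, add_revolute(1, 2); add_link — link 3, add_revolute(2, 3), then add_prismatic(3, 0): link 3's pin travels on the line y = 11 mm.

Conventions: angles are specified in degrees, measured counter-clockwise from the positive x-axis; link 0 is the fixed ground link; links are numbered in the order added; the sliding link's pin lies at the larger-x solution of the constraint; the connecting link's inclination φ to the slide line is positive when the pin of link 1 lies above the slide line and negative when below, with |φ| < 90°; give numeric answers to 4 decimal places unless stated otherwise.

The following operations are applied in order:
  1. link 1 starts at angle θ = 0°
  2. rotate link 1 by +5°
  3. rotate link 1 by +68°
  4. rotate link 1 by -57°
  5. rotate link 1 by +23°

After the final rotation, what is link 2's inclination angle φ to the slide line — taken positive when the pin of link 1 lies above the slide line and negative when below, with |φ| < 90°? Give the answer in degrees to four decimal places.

geometry: r = 23 mm, L = 274 mm, e = 11 mm; θ starts at 0°
rotate link 1 by +5°: θ ← 0° +5° = 5°
rotate link 1 by +68°: θ ← 5° +68° = 73°
rotate link 1 by -57°: θ ← 73° -57° = 16°
rotate link 1 by +23°: θ ← 16° +23° = 39°
h = r sin θ − e = 14.474369 − 11 = 3.474369
sin φ = h / L = 3.474369 / 274 = 0.01268018
φ = arcsin(0.01268018) = 0.726540°

0.7265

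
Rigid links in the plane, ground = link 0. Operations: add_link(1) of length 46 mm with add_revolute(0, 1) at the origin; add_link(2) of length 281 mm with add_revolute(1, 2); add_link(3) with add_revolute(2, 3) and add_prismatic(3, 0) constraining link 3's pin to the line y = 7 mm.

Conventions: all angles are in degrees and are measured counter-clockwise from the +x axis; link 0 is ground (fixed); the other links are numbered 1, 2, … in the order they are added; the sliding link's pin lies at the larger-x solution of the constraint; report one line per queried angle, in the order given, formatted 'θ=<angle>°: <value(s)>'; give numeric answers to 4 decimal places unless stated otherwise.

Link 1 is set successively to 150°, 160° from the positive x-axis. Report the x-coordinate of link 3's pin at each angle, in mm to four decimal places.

geometry: r = 46 mm, L = 281 mm, e = 7 mm
θ=150°: crank pin P = (r cos θ, r sin θ) = (-39.837169, 23.000000)
θ=150°: h = r sin θ − e = 23.000000 − 7 = 16.000000
θ=150°: x = r cos θ + √(L² − h²) = -39.837169 + 280.544114 = 240.706946
θ=160°: crank pin P = (r cos θ, r sin θ) = (-43.225861, 15.732927)
θ=160°: h = r sin θ − e = 15.732927 − 7 = 8.732927
θ=160°: x = r cos θ + √(L² − h²) = -43.225861 + 280.864266 = 237.638406

θ=150°: 240.7069
θ=160°: 237.6384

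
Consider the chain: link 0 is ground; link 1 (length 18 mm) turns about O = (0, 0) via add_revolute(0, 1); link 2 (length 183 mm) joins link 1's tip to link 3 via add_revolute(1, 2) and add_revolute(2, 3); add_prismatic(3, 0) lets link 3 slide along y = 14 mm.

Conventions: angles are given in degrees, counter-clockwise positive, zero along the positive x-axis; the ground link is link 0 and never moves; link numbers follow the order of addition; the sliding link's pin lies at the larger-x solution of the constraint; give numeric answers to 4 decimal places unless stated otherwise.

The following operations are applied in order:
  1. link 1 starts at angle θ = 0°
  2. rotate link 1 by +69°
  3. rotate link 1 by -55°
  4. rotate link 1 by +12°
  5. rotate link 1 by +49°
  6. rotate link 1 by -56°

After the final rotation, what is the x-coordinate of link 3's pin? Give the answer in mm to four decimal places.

geometry: r = 18 mm, L = 183 mm, e = 14 mm; θ starts at 0°
rotate link 1 by +69°: θ ← 0° +69° = 69°
rotate link 1 by -55°: θ ← 69° -55° = 14°
rotate link 1 by +12°: θ ← 14° +12° = 26°
rotate link 1 by +49°: θ ← 26° +49° = 75°
rotate link 1 by -56°: θ ← 75° -56° = 19°
crank pin P = (r cos θ, r sin θ) = (17.019334, 5.860227)
h = r sin θ − e = 5.860227 − 14 = -8.139773
x = r cos θ + √(L² − h²) = 17.019334 + 182.818883 = 199.838218

199.8382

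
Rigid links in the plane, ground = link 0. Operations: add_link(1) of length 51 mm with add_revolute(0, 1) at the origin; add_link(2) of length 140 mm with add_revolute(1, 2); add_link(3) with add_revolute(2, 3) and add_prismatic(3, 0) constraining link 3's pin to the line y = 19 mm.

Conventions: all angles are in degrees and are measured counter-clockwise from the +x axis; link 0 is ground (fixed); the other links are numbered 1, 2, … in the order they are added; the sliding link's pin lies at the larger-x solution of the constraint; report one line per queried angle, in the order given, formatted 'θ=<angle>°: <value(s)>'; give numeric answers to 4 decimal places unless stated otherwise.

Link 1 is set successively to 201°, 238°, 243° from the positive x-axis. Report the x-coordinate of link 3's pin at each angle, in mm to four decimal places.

geometry: r = 51 mm, L = 140 mm, e = 19 mm
θ=201°: crank pin P = (r cos θ, r sin θ) = (-47.612602, -18.276765)
θ=201°: h = r sin θ − e = -18.276765 − 19 = -37.276765
θ=201°: x = r cos θ + √(L² − h²) = -47.612602 + 134.946074 = 87.333472
θ=238°: crank pin P = (r cos θ, r sin θ) = (-27.025882, -43.250453)
θ=238°: h = r sin θ − e = -43.250453 − 19 = -62.250453
θ=238°: x = r cos θ + √(L² − h²) = -27.025882 + 125.398888 = 98.373006
θ=243°: crank pin P = (r cos θ, r sin θ) = (-23.153515, -45.441333)
θ=243°: h = r sin θ − e = -45.441333 − 19 = -64.441333
θ=243°: x = r cos θ + √(L² − h²) = -23.153515 + 124.287226 = 101.133711

θ=201°: 87.3335
θ=238°: 98.3730
θ=243°: 101.1337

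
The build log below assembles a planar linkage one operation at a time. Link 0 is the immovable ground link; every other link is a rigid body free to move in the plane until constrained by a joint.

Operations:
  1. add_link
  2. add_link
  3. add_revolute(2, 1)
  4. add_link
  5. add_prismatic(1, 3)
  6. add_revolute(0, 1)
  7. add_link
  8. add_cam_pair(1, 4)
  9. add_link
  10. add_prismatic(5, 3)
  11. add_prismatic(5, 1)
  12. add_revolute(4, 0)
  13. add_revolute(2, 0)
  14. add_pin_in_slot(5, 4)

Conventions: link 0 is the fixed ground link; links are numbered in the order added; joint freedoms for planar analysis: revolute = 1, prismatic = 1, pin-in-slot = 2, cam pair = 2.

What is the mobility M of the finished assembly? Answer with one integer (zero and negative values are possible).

link 0 = ground. State L|J1|J2 = 1|0|0
+link1  2|0|0
+link2  3|0|0
R(2,1) f=1→J1  3|1|0
+link3  4|1|0
P(1,3) f=1→J1  4|2|0
R(0,1) f=1→J1  4|3|0
+link4  5|3|0
C(1,4) f=2→J2  5|3|1
+link5  6|3|1
P(5,3) f=1→J1  6|4|1
P(5,1) f=1→J1  6|5|1
R(4,0) f=1→J1  6|6|1
R(2,0) f=1→J1  6|7|1
PS(5,4) f=2→J2  6|7|2
M = 3(6−1)−2·7−2 = 15−14−2 = -1

M = -1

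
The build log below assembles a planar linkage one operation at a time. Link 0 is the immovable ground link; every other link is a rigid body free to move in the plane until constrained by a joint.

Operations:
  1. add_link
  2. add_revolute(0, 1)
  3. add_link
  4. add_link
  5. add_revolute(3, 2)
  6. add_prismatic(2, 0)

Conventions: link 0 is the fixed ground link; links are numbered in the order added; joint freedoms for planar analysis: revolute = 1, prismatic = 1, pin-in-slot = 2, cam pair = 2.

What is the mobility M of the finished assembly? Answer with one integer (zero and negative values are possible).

ground; <1,0,0>
#1 <2,0,0>
R:0↔1 J1 <2,1,0>
#2 <3,1,0>
#3 <4,1,0>
R:3↔2 J1 <4,2,0>
P:2↔0 J1 <4,3,0>
3×3 − 2×3 − 1×0 = 3

M = 3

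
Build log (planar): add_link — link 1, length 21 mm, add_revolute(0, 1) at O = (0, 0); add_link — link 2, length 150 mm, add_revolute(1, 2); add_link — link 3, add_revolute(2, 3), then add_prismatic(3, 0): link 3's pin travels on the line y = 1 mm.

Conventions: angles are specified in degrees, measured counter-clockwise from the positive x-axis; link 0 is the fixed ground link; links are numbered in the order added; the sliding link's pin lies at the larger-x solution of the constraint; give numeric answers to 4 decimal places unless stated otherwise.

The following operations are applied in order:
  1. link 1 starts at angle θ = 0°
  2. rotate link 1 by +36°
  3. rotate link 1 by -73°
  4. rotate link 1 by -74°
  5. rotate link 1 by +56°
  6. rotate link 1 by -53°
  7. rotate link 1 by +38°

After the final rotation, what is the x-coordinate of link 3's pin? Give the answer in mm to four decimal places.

geometry: r = 21 mm, L = 150 mm, e = 1 mm; θ starts at 0°
rotate link 1 by +36°: θ ← 0° +36° = 36°
rotate link 1 by -73°: θ ← 36° -73° = -37°
rotate link 1 by -74°: θ ← -37° -74° = -111°
rotate link 1 by +56°: θ ← -111° +56° = -55°
rotate link 1 by -53°: θ ← -55° -53° = -108°
rotate link 1 by +38°: θ ← -108° +38° = -70°
crank pin P = (r cos θ, r sin θ) = (7.182423, -19.733545)
h = r sin θ − e = -19.733545 − 1 = -20.733545
x = r cos θ + √(L² − h²) = 7.182423 + 148.560157 = 155.742580

155.7426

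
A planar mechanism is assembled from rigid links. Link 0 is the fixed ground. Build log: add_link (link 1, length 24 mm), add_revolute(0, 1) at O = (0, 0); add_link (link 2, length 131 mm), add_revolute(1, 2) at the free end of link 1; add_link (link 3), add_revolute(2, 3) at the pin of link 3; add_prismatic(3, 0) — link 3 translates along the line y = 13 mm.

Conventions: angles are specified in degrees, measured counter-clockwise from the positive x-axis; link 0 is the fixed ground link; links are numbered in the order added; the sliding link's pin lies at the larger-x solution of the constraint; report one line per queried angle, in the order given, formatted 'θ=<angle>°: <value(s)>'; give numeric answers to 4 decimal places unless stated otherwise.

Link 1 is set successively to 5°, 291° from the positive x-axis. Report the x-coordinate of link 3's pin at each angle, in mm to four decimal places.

geometry: r = 24 mm, L = 131 mm, e = 13 mm
θ=5°: crank pin P = (r cos θ, r sin θ) = (23.908673, 2.091738)
θ=5°: h = r sin θ − e = 2.091738 − 13 = -10.908262
θ=5°: x = r cos θ + √(L² − h²) = 23.908673 + 130.545049 = 154.453722
θ=291°: crank pin P = (r cos θ, r sin θ) = (8.600831, -22.405930)
θ=291°: h = r sin θ − e = -22.405930 − 13 = -35.405930
θ=291°: x = r cos θ + √(L² − h²) = 8.600831 + 126.124621 = 134.725452

θ=5°: 154.4537
θ=291°: 134.7255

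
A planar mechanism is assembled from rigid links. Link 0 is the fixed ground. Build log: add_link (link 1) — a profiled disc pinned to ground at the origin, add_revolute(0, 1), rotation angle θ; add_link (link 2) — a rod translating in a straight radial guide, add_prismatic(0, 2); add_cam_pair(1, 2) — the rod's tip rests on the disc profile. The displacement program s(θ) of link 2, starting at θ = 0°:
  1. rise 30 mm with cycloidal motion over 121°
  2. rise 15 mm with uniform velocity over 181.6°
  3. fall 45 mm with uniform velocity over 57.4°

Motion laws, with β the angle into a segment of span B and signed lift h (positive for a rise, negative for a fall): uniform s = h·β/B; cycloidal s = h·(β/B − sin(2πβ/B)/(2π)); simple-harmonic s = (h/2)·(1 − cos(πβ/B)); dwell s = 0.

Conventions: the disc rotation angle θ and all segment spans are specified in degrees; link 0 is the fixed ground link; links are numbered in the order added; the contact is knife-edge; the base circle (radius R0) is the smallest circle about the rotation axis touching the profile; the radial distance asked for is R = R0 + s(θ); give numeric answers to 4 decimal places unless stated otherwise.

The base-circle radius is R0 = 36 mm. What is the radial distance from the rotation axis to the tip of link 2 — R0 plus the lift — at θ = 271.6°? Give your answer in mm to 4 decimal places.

seg 1 [0°–121°] cycloidal, h=30: full span → s += 30 → s = 30.0000
seg 2 [121°–302.6°] uniform, h=15: θ=271.6° here. β=150.6, B=181.6. 15·150.6/181.6 = 12.4394 → s = 42.4394
R = R0 + s = 36 + 42.4394 = 78.4394

78.4394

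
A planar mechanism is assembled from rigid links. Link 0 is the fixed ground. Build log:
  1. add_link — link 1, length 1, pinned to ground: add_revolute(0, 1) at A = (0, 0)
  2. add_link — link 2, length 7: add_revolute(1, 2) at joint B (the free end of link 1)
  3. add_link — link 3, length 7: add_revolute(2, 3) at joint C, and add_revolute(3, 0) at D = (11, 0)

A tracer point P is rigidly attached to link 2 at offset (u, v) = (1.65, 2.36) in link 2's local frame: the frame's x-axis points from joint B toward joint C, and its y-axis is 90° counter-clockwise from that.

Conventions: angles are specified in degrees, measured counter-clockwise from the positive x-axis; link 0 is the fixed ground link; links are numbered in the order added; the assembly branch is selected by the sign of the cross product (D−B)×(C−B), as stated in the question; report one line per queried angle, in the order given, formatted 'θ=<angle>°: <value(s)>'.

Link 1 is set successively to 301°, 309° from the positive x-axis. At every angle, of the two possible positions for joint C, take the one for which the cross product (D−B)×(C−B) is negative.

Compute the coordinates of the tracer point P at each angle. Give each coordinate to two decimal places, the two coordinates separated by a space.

A=(0,0), D=(11.00,0)
θ=301°: B = A + 1.00·(cos301°, sin301°) = (0.5150, -0.8572)
θ=301°: |BD| = 10.5199
θ=301°: circle(B,7.00) ∩ circle(D,7.00): a=5.2600, h=4.6187
θ=301°:   candidates: C₊=(5.3812,4.1748) cross=48.589; C₋=(6.1339,-5.0320) cross=-48.589
θ=301°:   branch - wants cross < 0 → take C=(6.1339,-5.0320) (cross=-48.589)
θ=301°: ex = (C−B)/|BC| = (0.8027,-0.5964); ey = (0.5964,0.8027)
θ=301°: P = B + 1.65·ex + 2.36·ey = (3.2470,0.0531)
θ=309°: B = A + 1.00·(cos309°, sin309°) = (0.6293, -0.7771)
θ=309°: |BD| = 10.3998
θ=309°: circle(B,7.00) ∩ circle(D,7.00): a=5.1999, h=4.6863
θ=309°:   candidates: C₊=(5.4645,4.2846) cross=48.736; C₋=(6.1649,-5.0618) cross=-48.736
θ=309°:   branch - wants cross < 0 → take C=(6.1649,-5.0618) (cross=-48.736)
θ=309°: ex = (C−B)/|BC| = (0.7908,-0.6121); ey = (0.6121,0.7908)
θ=309°: P = B + 1.65·ex + 2.36·ey = (3.3786,0.0792)

θ=301°: 3.25 0.05
θ=309°: 3.38 0.08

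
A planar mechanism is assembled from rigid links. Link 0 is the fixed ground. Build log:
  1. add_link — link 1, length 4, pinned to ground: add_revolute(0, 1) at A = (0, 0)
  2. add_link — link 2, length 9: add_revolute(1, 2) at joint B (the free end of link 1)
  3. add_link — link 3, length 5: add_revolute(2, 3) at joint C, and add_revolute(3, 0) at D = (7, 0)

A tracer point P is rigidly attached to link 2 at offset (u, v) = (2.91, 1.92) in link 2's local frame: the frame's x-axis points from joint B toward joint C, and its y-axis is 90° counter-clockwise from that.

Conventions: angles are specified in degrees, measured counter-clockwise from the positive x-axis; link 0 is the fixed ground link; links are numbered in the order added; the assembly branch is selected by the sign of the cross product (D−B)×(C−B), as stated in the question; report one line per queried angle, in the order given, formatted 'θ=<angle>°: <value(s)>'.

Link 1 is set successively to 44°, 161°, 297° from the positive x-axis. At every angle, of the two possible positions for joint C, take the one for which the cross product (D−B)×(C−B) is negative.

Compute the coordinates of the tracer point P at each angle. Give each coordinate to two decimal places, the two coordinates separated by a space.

A=(0,0), D=(7.00,0)
θ=44°: B = A + 4.00·(cos44°, sin44°) = (2.8774, 2.7786)
θ=44°: |BD| = 4.9716
θ=44°: circle(B,9.00) ∩ circle(D,5.00): a=8.1178, h=3.8861
θ=44°:   candidates: C₊=(11.7808,1.4641) cross=19.320; C₋=(7.4370,-4.9809) cross=-19.320
θ=44°:   branch - wants cross < 0 → take C=(7.4370,-4.9809) (cross=-19.320)
θ=44°: ex = (C−B)/|BC| = (0.5066,-0.8622); ey = (0.8622,0.5066)
θ=44°: P = B + 2.91·ex + 1.92·ey = (6.0070,1.2424)
θ=161°: B = A + 4.00·(cos161°, sin161°) = (-3.7821, 1.3023)
θ=161°: |BD| = 10.8604
θ=161°: circle(B,9.00) ∩ circle(D,5.00): a=8.0084, h=4.1068
θ=161°:   candidates: C₊=(4.6610,4.4192) cross=44.602; C₋=(3.6761,-3.7352) cross=-44.602
θ=161°:   branch - wants cross < 0 → take C=(3.6761,-3.7352) (cross=-44.602)
θ=161°: ex = (C−B)/|BC| = (0.8287,-0.5597); ey = (0.5597,0.8287)
θ=161°: P = B + 2.91·ex + 1.92·ey = (-0.2959,1.2646)
θ=297°: B = A + 4.00·(cos297°, sin297°) = (1.8160, -3.5640)
θ=297°: |BD| = 6.2910
θ=297°: circle(B,9.00) ∩ circle(D,5.00): a=7.5963, h=4.8266
θ=297°:   candidates: C₊=(5.3412,4.7168) cross=30.364; C₋=(10.8100,-3.2378) cross=-30.364
θ=297°:   branch - wants cross < 0 → take C=(10.8100,-3.2378) (cross=-30.364)
θ=297°: ex = (C−B)/|BC| = (0.9993,0.0362); ey = (-0.0362,0.9993)
θ=297°: P = B + 2.91·ex + 1.92·ey = (4.6545,-1.5398)

θ=44°: 6.01 1.24
θ=161°: -0.30 1.26
θ=297°: 4.65 -1.54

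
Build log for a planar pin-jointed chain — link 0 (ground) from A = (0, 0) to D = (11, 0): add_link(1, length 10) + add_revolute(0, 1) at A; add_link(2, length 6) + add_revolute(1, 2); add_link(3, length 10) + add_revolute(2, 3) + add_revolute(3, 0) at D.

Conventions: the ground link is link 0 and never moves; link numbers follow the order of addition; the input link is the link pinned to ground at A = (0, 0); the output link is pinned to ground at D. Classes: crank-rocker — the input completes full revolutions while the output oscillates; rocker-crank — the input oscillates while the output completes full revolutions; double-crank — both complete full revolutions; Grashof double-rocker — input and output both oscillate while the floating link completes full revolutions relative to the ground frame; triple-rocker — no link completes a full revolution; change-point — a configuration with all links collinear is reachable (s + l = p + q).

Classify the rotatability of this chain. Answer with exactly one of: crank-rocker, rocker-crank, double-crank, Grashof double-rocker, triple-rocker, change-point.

lengths: ground=11, input=10, coupler=6, output=10
sorted: s=6 (shortest), l=11 (longest), p+q=20
s + l = 17 vs p + q = 20
s + l < p + q (Grashof) with shortest = coupler link → Grashof double-rocker

Grashof double-rocker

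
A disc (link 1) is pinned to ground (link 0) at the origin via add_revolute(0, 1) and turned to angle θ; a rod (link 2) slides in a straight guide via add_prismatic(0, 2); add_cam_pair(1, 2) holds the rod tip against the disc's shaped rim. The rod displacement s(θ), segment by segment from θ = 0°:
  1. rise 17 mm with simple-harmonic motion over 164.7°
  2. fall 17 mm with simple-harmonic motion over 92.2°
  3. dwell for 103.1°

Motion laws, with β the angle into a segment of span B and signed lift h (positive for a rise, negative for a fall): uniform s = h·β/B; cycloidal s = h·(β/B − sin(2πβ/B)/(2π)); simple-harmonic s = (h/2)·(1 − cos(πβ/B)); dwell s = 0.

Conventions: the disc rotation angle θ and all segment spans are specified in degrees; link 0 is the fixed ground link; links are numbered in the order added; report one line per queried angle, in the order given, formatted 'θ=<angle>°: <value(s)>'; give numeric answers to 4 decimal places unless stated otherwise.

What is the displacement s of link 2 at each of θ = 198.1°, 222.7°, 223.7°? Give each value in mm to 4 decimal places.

segment 1 (0° to 164.7°, simple-harmonic, h = 17) is passed completely: s = 0.0000 + (17) = 17.0000
θ = 198.1° falls in segment 2 (164.7° to 256.9°, simple-harmonic, h = -17): β = 198.1 − 164.7 = 33.4°, B = 92.2°; Δs = -17/2·(1 − cos(π·0.3623)) = -4.9355; s = 17.0000 − 4.9355 = 12.0645
θ = 222.7° falls in segment 2 (164.7° to 256.9°, simple-harmonic, h = -17): β = 222.7 − 164.7 = 58°, B = 92.2°; Δs = -17/2·(1 − cos(π·0.6291)) = -11.8529; s = 17.0000 − 11.8529 = 5.1471
θ = 223.7° falls in segment 2 (164.7° to 256.9°, simple-harmonic, h = -17): β = 223.7 − 164.7 = 59°, B = 92.2°; Δs = -17/2·(1 − cos(π·0.6399)) = -12.1170; s = 17.0000 − 12.1170 = 4.8830

θ=198.1°: 12.0645
θ=222.7°: 5.1471
θ=223.7°: 4.8830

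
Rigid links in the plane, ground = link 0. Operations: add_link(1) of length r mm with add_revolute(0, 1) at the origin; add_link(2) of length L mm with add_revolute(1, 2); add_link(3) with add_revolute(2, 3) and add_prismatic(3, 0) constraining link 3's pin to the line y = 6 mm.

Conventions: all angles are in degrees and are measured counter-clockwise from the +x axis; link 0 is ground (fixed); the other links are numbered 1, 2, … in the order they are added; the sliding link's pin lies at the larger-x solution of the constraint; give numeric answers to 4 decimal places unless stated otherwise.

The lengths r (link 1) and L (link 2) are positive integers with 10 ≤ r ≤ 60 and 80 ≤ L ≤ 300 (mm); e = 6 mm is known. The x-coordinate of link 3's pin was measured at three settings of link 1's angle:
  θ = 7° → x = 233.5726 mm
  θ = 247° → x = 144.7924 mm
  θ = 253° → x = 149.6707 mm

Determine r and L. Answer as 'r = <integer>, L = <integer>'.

constraint per measurement: (x − r cos θ)² + (r sin θ − e)² = L²
subtracting the θ₁ and θ₂ equations cancels the r² and L² terms:
r = (x₁² − x₂²) / (2[(x₁cos θ₁ + e sin θ₁) − (x₂cos θ₂ + e sin θ₂)]) = 57.0000 → r = 57
L² = (x₁ − r cos θ₁)² + (r sin θ₁ − e)² = 31329.0001 → L = 177.0000 → L = 177
check at θ₃=253°: x = 149.6707 (printed 149.6707) ✓

r = 57, L = 177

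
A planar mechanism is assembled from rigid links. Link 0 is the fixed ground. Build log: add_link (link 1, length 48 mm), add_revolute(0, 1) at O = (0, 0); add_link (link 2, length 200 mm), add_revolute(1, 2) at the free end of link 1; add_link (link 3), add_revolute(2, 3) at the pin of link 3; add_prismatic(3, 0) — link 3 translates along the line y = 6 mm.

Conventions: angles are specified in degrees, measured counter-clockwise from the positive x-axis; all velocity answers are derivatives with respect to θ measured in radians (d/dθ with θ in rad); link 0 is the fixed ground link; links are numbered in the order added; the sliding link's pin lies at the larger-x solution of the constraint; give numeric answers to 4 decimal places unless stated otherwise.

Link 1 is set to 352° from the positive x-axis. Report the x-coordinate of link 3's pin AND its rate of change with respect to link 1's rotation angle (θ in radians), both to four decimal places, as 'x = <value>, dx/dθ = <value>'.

geometry: r = 48 mm, L = 200 mm, e = 6 mm
crank pin P = (r cos θ, r sin θ) = (47.532867, -6.680309)
h = r sin θ − e = -6.680309 − 6 = -12.680309
x = r cos θ + √(L² − h²) = 47.532867 + 199.597620 = 247.130487
dx/dθ = −r sin θ − h·r cos θ/√(L² − h²) (θ in radians; h = -12.680309) = 9.700041

x = 247.1305, dx/dθ = 9.7000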